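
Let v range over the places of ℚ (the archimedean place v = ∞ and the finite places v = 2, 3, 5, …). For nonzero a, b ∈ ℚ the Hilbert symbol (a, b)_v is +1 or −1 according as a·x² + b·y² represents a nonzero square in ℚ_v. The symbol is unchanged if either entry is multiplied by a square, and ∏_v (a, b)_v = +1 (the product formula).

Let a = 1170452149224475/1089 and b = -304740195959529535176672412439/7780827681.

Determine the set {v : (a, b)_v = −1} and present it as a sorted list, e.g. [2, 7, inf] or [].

[7, 23, 29, 31]

Mod squares: a ≡ 544939, b ≡ -4991. Check v ∈ {∞, 2, 3, 5, 7, 11, 13, 17, 19, 23, 29, 31, 43}.
v=29: a=29^1·(≡23), b=29^2·(≡18) mod 29; (23|29)=+1, (18|29)=-1; (−1)^{1·2·14}·(+1)^2·(-1)^1 = -1.
v=7: a=7^0·(≡3), b=7^3·(≡1) mod 7; (3|7)=-1, (1|7)=+1; (−1)^{0·3·3}·(-1)^3·(+1)^0 = -1.
v=5: a=5^2·(≡1), b=5^0·(≡1) mod 5; (1|5)=+1, (1|5)=+1; (−1)^{2·0·2}·(+1)^0·(+1)^2 = +1.
v=11: a=11^-2·(≡2), b=11^-4·(≡1) mod 11; (2|11)=-1, (1|11)=+1; (−1)^{-2·-4·5}·(-1)^-4·(+1)^-2 = +1.
v=3: a=3^-2·(≡1), b=3^-12·(≡1) mod 3; (1|3)=+1, (1|3)=+1; (−1)^{-2·-12·1}·(+1)^-12·(+1)^-2 = +1.
v=31: a=31^2·(≡17), b=31^3·(≡8) mod 31; (17|31)=-1, (8|31)=+1; (−1)^{2·3·15}·(-1)^3·(+1)^2 = -1.
v=∞: 544939 > 0 and -4991 < 0  ⇒  (a,b)_∞ = +1.
v=17: a=17^0·(≡2), b=17^2·(≡3) mod 17; (2|17)=+1, (3|17)=-1; (−1)^{0·2·8}·(+1)^2·(-1)^0 = +1.
v=13: a=13^2·(≡11), b=13^4·(≡12) mod 13; (11|13)=-1, (12|13)=+1; (−1)^{2·4·6}·(-1)^4·(+1)^2 = +1.
v=2: v_2(a)=0, v_2(b)=0; units ≡ 3, 1 (mod 8); ε·ε+αω+βω = 1·0+0·0+0·1 ≡ 0  ⇒  (a,b)_2 = +1.
v=43: a=43^1·(≡35), b=43^2·(≡17) mod 43; (35|43)=+1, (17|43)=+1; (−1)^{1·2·21}·(+1)^2·(+1)^1 = +1.
v=23: a=23^3·(≡16), b=23^5·(≡4) mod 23; (16|23)=+1, (4|23)=+1; (−1)^{3·5·11}·(+1)^5·(+1)^3 = -1.
v=19: a=19^1·(≡14), b=19^2·(≡4) mod 19; (14|19)=-1, (4|19)=+1; (−1)^{1·2·9}·(-1)^2·(+1)^1 = +1.
|Ram(544939, -4991)| = 4, even; anisotropic at {7, 23, 29, 31}.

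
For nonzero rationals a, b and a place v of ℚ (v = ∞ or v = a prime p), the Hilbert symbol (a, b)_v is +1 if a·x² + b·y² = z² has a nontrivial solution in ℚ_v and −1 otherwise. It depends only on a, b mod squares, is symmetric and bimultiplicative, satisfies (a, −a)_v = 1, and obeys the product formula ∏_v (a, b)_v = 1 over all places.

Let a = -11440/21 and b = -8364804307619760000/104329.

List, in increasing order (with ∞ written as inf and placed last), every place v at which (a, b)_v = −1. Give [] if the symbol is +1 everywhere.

(a, b) ≡ (-15015, -14) mod (ℚ^×)²; places V = {2, 3, 5, 7, 11, 13, 17, 19, ∞}.
(a,b)_3: α=-1, u≡2; β=6, v≡1 (mod 3); (2|3)=-1, (1|3)=+1; sign (−1)^0·-1^6·+1^-1 = +1.
(a,b)_2: α=4, β=7; u≡1, v≡1 (mod 8); ε(u)ε(v)=0·0, αω(v)=4·0, βω(u)=7·0; sum ≡ 0  ⇒  +1.
(a,b)_7: α=-1, u≡4; β=3, v≡5 (mod 7); (4|7)=+1, (5|7)=-1; sign (−1)^1·+1^3·-1^-1 = +1.
(a,b)_19: α=0, u≡18; β=-2, v≡9 (mod 19); (18|19)=-1, (9|19)=+1; sign (−1)^0·-1^-2·+1^0 = +1.
(a,b)_11: α=1, u≡6; β=4, v≡7 (mod 11); (6|11)=-1, (7|11)=-1; sign (−1)^0·-1^4·-1^1 = -1.
(a,b)_∞: sgn(-15015)=−, sgn(-14)=−, so -1.
(a,b)_5: α=1, u≡2; β=4, v≡1 (mod 5); (2|5)=-1, (1|5)=+1; sign (−1)^0·-1^4·+1^1 = +1.
(a,b)_13: α=1, u≡7; β=4, v≡1 (mod 13); (7|13)=-1, (1|13)=+1; sign (−1)^0·-1^4·+1^1 = +1.
(a,b)_17: α=0, u≡13; β=-2, v≡5 (mod 17); (13|17)=+1, (5|17)=-1; sign (−1)^0·+1^-2·-1^0 = +1.
Ram(-15015, -14) = {11, ∞}; no ℚ_11-point on the conic.

[11, inf]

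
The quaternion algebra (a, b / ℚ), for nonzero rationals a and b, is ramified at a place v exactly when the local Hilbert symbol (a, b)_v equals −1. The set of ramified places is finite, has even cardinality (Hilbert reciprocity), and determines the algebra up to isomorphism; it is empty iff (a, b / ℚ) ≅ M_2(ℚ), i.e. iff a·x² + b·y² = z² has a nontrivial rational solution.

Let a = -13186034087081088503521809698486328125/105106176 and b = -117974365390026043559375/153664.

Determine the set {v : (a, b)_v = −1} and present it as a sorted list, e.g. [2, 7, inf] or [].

Mod squares: a ≡ -265031, b ≡ -125255. Check v ∈ {∞, 2, 3, 5, 7, 11, 13, 19, 23, 29, 37, 41, 47}.
v=2: v_2(a)=-8, v_2(b)=-6; units ≡ 1, 1 (mod 8); ε·ε+αω+βω = 0·0+-8·0+-6·0 ≡ 0  ⇒  (a,b)_2 = +1.
v=13: a=13^3·(≡9), b=13^3·(≡8) mod 13; (9|13)=+1, (8|13)=-1; (−1)^{3·3·6}·(+1)^3·(-1)^3 = -1.
v=47: a=47^2·(≡36), b=47^1·(≡7) mod 47; (36|47)=+1, (7|47)=+1; (−1)^{2·1·23}·(+1)^1·(+1)^2 = +1.
v=11: a=11^8·(≡3), b=11^4·(≡8) mod 11; (3|11)=+1, (8|11)=-1; (−1)^{8·4·5}·(+1)^4·(-1)^8 = +1.
v=41: a=41^2·(≡6), b=41^1·(≡20) mod 41; (6|41)=-1, (20|41)=+1; (−1)^{2·1·20}·(-1)^1·(+1)^2 = -1.
v=7: a=7^-4·(≡5), b=7^-4·(≡6) mod 7; (5|7)=-1, (6|7)=-1; (−1)^{-4·-4·3}·(-1)^-4·(-1)^-4 = +1.
v=5: a=5^14·(≡4), b=5^5·(≡4) mod 5; (4|5)=+1, (4|5)=+1; (−1)^{14·5·2}·(+1)^5·(+1)^14 = +1.
v=3: a=3^-2·(≡1), b=3^0·(≡1) mod 3; (1|3)=+1, (1|3)=+1; (−1)^{-2·0·1}·(+1)^0·(+1)^-2 = +1.
v=23: a=23^0·(≡11), b=23^2·(≡16) mod 23; (11|23)=-1, (16|23)=+1; (−1)^{0·2·11}·(-1)^2·(+1)^0 = +1.
v=19: a=19^-1·(≡17), b=19^0·(≡2) mod 19; (17|19)=+1, (2|19)=-1; (−1)^{-1·0·9}·(+1)^0·(-1)^-1 = -1.
v=29: a=29^3·(≡28), b=29^2·(≡24) mod 29; (28|29)=+1, (24|29)=+1; (−1)^{3·2·14}·(+1)^2·(+1)^3 = +1.
v=37: a=37^3·(≡2), b=37^2·(≡28) mod 37; (2|37)=-1, (28|37)=+1; (−1)^{3·2·18}·(-1)^2·(+1)^3 = +1.
v=∞: -265031 < 0 and -125255 < 0  ⇒  (a,b)_∞ = -1.
|Ram(-265031, -125255)| = 4, even; anisotropic at {13, 19, 41, ∞}.

[13, 19, 41, inf]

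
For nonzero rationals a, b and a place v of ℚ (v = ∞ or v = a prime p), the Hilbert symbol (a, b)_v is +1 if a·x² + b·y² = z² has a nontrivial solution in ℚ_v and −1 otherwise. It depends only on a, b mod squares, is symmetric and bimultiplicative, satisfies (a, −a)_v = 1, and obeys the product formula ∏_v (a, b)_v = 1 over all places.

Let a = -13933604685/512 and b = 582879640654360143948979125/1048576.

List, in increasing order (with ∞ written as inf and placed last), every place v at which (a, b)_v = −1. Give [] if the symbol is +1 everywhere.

(a, b) ≡ (-570570, 17765) mod (ℚ^×)²; places V = {2, 3, 5, 7, 11, 13, 17, 19, ∞}.
(a,b)_13: α=3, u≡2; β=8, v≡7 (mod 13); (2|13)=-1, (7|13)=-1; sign (−1)^0·-1^8·-1^3 = -1.
(a,b)_19: α=1, u≡17; β=3, v≡11 (mod 19); (17|19)=+1, (11|19)=+1; sign (−1)^1·+1^3·+1^1 = -1.
(a,b)_11: α=1, u≡6; β=3, v≡5 (mod 11); (6|11)=-1, (5|11)=+1; sign (−1)^1·-1^3·+1^1 = +1.
(a,b)_3: α=1, u≡1; β=2, v≡2 (mod 3); (1|3)=+1, (2|3)=-1; sign (−1)^0·+1^2·-1^1 = -1.
(a,b)_7: α=1, u≡5; β=2, v≡6 (mod 7); (5|7)=-1, (6|7)=-1; sign (−1)^0·-1^2·-1^1 = -1.
(a,b)_5: α=1, u≡4; β=3, v≡3 (mod 5); (4|5)=+1, (3|5)=-1; sign (−1)^0·+1^3·-1^1 = -1.
(a,b)_2: α=-9, β=-20; u≡3, v≡5 (mod 8); ε(u)ε(v)=1·0, αω(v)=-9·1, βω(u)=-20·1; sum ≡ 1  ⇒  -1.
(a,b)_17: α=2, u≡4; β=5, v≡2 (mod 17); (4|17)=+1, (2|17)=+1; sign (−1)^0·+1^5·+1^2 = +1.
(a,b)_∞: sgn(-570570)=−, sgn(17765)=+, so +1.
|Ram(-570570, 17765)| = 6, even; anisotropic at {2, 3, 5, 7, 13, 19}.

[2, 3, 5, 7, 13, 19]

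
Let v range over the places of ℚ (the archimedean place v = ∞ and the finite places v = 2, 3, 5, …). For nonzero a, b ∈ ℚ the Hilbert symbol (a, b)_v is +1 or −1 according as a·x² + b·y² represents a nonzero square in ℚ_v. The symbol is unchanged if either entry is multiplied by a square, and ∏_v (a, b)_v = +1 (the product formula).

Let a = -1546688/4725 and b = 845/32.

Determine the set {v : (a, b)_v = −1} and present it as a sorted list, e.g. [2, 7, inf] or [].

Mod squares: a ≡ -3003, b ≡ 10. Check v ∈ {∞, 2, 3, 5, 7, 11, 13}.
v=2: v_2(a)=6, v_2(b)=-5; units ≡ 5, 5 (mod 8); ε·ε+αω+βω = 0·0+6·1+-5·1 ≡ 1  ⇒  (a,b)_2 = -1.
v=5: a=5^-2·(≡3), b=5^1·(≡2) mod 5; (3|5)=-1, (2|5)=-1; (−1)^{-2·1·2}·(-1)^1·(-1)^-2 = -1.
v=3: a=3^-3·(≡1), b=3^0·(≡1) mod 3; (1|3)=+1, (1|3)=+1; (−1)^{-3·0·1}·(+1)^0·(+1)^-3 = +1.
v=7: a=7^-1·(≡6), b=7^0·(≡3) mod 7; (6|7)=-1, (3|7)=-1; (−1)^{-1·0·3}·(-1)^0·(-1)^-1 = -1.
v=11: a=11^1·(≡10), b=11^0·(≡2) mod 11; (10|11)=-1, (2|11)=-1; (−1)^{1·0·5}·(-1)^0·(-1)^1 = -1.
v=13: a=13^3·(≡4), b=13^2·(≡3) mod 13; (4|13)=+1, (3|13)=+1; (−1)^{3·2·6}·(+1)^2·(+1)^3 = +1.
v=∞: -3003 < 0 and 10 > 0  ⇒  (a,b)_∞ = +1.
Ram(-3003, 10) = {2, 5, 7, 11}; no ℚ_2-point on the conic.

[2, 5, 7, 11]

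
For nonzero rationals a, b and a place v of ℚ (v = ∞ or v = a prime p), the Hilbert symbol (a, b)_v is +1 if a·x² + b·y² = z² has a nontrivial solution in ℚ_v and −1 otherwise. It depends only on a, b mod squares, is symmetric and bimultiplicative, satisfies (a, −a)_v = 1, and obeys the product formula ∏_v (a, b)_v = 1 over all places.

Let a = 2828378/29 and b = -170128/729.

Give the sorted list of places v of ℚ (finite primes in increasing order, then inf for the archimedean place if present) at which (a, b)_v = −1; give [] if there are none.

[29, 31]

Mod squares: a ≡ 34162, b ≡ -217. Check v ∈ {∞, 2, 3, 7, 19, 29, 31}.
v=19: a=19^1·(≡13), b=19^0·(≡16) mod 19; (13|19)=-1, (16|19)=+1; (−1)^{1·0·9}·(-1)^0·(+1)^1 = +1.
v=3: a=3^0·(≡1), b=3^-6·(≡2) mod 3; (1|3)=+1, (2|3)=-1; (−1)^{0·-6·1}·(+1)^-6·(-1)^0 = +1.
v=29: a=29^-1·(≡8), b=29^0·(≡11) mod 29; (8|29)=-1, (11|29)=-1; (−1)^{-1·0·14}·(-1)^0·(-1)^-1 = -1.
v=∞: 34162 > 0 and -217 < 0  ⇒  (a,b)_∞ = +1.
v=2: v_2(a)=1, v_2(b)=4; units ≡ 1, 7 (mod 8); ε·ε+αω+βω = 0·1+1·0+4·0 ≡ 0  ⇒  (a,b)_2 = +1.
v=7: a=7^4·(≡2), b=7^3·(≡1) mod 7; (2|7)=+1, (1|7)=+1; (−1)^{4·3·3}·(+1)^3·(+1)^4 = +1.
v=31: a=31^1·(≡13), b=31^1·(≡29) mod 31; (13|31)=-1, (29|31)=-1; (−1)^{1·1·15}·(-1)^1·(-1)^1 = -1.
Ram(34162, -217) = {29, 31}; no ℚ_29-point on the conic.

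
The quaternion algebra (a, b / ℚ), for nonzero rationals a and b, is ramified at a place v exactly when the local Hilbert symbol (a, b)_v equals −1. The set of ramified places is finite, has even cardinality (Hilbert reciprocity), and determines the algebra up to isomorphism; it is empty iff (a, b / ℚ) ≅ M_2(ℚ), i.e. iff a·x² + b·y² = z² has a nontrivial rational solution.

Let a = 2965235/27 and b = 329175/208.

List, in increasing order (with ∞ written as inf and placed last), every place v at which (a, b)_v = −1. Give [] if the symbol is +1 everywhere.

[3, 13]

Mod squares: a ≡ 3705, b ≡ 19019. Check v ∈ {∞, 2, 3, 5, 7, 11, 13, 19}.
v=11: a=11^0·(≡4), b=11^1·(≡6) mod 11; (4|11)=+1, (6|11)=-1; (−1)^{0·1·5}·(+1)^1·(-1)^0 = +1.
v=∞: 3705 > 0 and 19019 > 0  ⇒  (a,b)_∞ = +1.
v=5: a=5^1·(≡1), b=5^2·(≡4) mod 5; (1|5)=+1, (4|5)=+1; (−1)^{1·2·2}·(+1)^2·(+1)^1 = +1.
v=7: a=7^4·(≡4), b=7^1·(≡4) mod 7; (4|7)=+1, (4|7)=+1; (−1)^{4·1·3}·(+1)^1·(+1)^4 = +1.
v=3: a=3^-3·(≡2), b=3^2·(≡2) mod 3; (2|3)=-1, (2|3)=-1; (−1)^{-3·2·1}·(-1)^2·(-1)^-3 = -1.
v=13: a=13^1·(≡10), b=13^-1·(≡5) mod 13; (10|13)=+1, (5|13)=-1; (−1)^{1·-1·6}·(+1)^-1·(-1)^1 = -1.
v=2: v_2(a)=0, v_2(b)=-4; units ≡ 1, 3 (mod 8); ε·ε+αω+βω = 0·1+0·1+-4·0 ≡ 0  ⇒  (a,b)_2 = +1.
v=19: a=19^1·(≡7), b=19^1·(≡3) mod 19; (7|19)=+1, (3|19)=-1; (−1)^{1·1·9}·(+1)^1·(-1)^1 = +1.
|Ram(3705, 19019)| = 2, even; anisotropic at {3, 13}.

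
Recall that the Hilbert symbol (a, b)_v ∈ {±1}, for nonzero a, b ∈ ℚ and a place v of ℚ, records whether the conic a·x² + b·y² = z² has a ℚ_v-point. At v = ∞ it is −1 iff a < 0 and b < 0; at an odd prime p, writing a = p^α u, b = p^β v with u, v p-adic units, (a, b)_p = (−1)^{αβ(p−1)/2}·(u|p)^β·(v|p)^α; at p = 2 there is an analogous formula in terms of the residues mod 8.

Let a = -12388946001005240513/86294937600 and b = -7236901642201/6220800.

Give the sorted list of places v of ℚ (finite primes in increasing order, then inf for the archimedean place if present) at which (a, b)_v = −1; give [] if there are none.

Mod squares: a ≡ -713, b ≡ -3. Check v ∈ {∞, 2, 3, 5, 7, 11, 17, 23, 31}.
v=∞: -713 < 0 and -3 < 0  ⇒  (a,b)_∞ = -1.
v=7: a=7^10·(≡4), b=7^6·(≡1) mod 7; (4|7)=+1, (1|7)=+1; (−1)^{10·6·3}·(+1)^6·(+1)^10 = +1.
v=31: a=31^3·(≡18), b=31^2·(≡7) mod 31; (18|31)=+1, (7|31)=+1; (−1)^{3·2·15}·(+1)^2·(+1)^3 = +1.
v=23: a=23^3·(≡11), b=23^2·(≡11) mod 23; (11|23)=-1, (11|23)=-1; (−1)^{3·2·11}·(-1)^2·(-1)^3 = -1.
v=2: v_2(a)=-14, v_2(b)=-10; units ≡ 7, 5 (mod 8); ε·ε+αω+βω = 1·0+-14·1+-10·0 ≡ 0  ⇒  (a,b)_2 = +1.
v=17: a=17^-2·(≡16), b=17^0·(≡12) mod 17; (16|17)=+1, (12|17)=-1; (−1)^{-2·0·8}·(+1)^0·(-1)^-2 = +1.
v=5: a=5^-2·(≡3), b=5^-2·(≡2) mod 5; (3|5)=-1, (2|5)=-1; (−1)^{-2·-2·2}·(-1)^-2·(-1)^-2 = +1.
v=3: a=3^-6·(≡1), b=3^-5·(≡2) mod 3; (1|3)=+1, (2|3)=-1; (−1)^{-6·-5·1}·(+1)^-5·(-1)^-6 = +1.
v=11: a=11^2·(≡10), b=11^2·(≡2) mod 11; (10|11)=-1, (2|11)=-1; (−1)^{2·2·5}·(-1)^2·(-1)^2 = +1.
(-713, -3 / ℚ) ramifies at {23, ∞}: a division algebra.

[23, inf]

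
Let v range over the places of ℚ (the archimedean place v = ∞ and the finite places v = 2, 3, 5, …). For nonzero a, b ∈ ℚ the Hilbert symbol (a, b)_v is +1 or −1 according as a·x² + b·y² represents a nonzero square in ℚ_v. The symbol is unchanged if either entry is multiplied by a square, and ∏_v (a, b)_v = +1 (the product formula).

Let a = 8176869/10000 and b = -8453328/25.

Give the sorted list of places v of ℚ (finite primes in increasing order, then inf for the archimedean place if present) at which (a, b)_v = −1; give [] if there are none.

Mod squares: a ≡ 29, b ≡ -528333. Check v ∈ {∞, 2, 3, 5, 13, 19, 23, 29, 31, 59}.
v=5: a=5^-4·(≡4), b=5^-2·(≡2) mod 5; (4|5)=+1, (2|5)=-1; (−1)^{-4·-2·2}·(+1)^-2·(-1)^-4 = +1.
v=59: a=59^2·(≡22), b=59^0·(≡36) mod 59; (22|59)=+1, (36|59)=+1; (−1)^{2·0·29}·(+1)^0·(+1)^2 = +1.
v=∞: 29 > 0 and -528333 < 0  ⇒  (a,b)_∞ = +1.
v=31: a=31^0·(≡12), b=31^1·(≡2) mod 31; (12|31)=-1, (2|31)=+1; (−1)^{0·1·15}·(-1)^1·(+1)^0 = -1.
v=3: a=3^4·(≡2), b=3^1·(≡1) mod 3; (2|3)=-1, (1|3)=+1; (−1)^{4·1·1}·(-1)^1·(+1)^4 = -1.
v=2: v_2(a)=-4, v_2(b)=4; units ≡ 5, 3 (mod 8); ε·ε+αω+βω = 0·1+-4·1+4·1 ≡ 0  ⇒  (a,b)_2 = +1.
v=29: a=29^1·(≡7), b=29^0·(≡15) mod 29; (7|29)=+1, (15|29)=-1; (−1)^{1·0·14}·(+1)^0·(-1)^1 = -1.
v=23: a=23^0·(≡9), b=23^1·(≡2) mod 23; (9|23)=+1, (2|23)=+1; (−1)^{0·1·11}·(+1)^1·(+1)^0 = +1.
v=13: a=13^0·(≡4), b=13^1·(≡9) mod 13; (4|13)=+1, (9|13)=+1; (−1)^{0·1·6}·(+1)^1·(+1)^0 = +1.
v=19: a=19^0·(≡8), b=19^1·(≡5) mod 19; (8|19)=-1, (5|19)=+1; (−1)^{0·1·9}·(-1)^1·(+1)^0 = -1.
|Ram(29, -528333)| = 4, even; anisotropic at {3, 19, 29, 31}.

[3, 19, 29, 31]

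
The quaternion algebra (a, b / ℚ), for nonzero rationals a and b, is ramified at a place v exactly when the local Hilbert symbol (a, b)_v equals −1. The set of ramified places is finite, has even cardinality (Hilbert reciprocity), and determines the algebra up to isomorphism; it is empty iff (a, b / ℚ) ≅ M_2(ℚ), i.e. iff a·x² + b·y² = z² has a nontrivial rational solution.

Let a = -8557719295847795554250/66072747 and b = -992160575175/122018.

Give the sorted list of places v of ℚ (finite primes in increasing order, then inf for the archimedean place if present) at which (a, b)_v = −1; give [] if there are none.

(a, b) ≡ (-510, -7854) mod (ℚ^×)²; places V = {2, 3, 5, 7, 11, 13, 17, 19, 31, ∞}.
(a,b)_∞: sgn(-510)=−, sgn(-7854)=−, so -1.
(a,b)_11: α=6, u≡10; β=3, v≡5 (mod 11); (10|11)=-1, (5|11)=+1; sign (−1)^0·-1^3·+1^6 = -1.
(a,b)_2: α=1, β=-1; u≡1, v≡1 (mod 8); ε(u)ε(v)=0·0, αω(v)=1·0, βω(u)=-1·0; sum ≡ 0  ⇒  +1.
(a,b)_3: α=-1, u≡1; β=1, v≡1 (mod 3); (1|3)=+1, (1|3)=+1; sign (−1)^1·+1^1·+1^-1 = -1.
(a,b)_5: α=3, u≡3; β=2, v≡1 (mod 5); (3|5)=-1, (1|5)=+1; sign (−1)^0·-1^2·+1^3 = +1.
(a,b)_7: α=2, u≡2; β=1, v≡3 (mod 7); (2|7)=+1, (3|7)=-1; sign (−1)^0·+1^1·-1^2 = +1.
(a,b)_17: α=7, u≡15; β=5, v≡3 (mod 17); (15|17)=+1, (3|17)=-1; sign (−1)^0·+1^5·-1^7 = -1.
(a,b)_19: α=-4, u≡8; β=-2, v≡18 (mod 19); (8|19)=-1, (18|19)=-1; sign (−1)^0·-1^-2·-1^-4 = +1.
(a,b)_31: α=2, u≡27; β=0, v≡10 (mod 31); (27|31)=-1, (10|31)=+1; sign (−1)^0·-1^0·+1^2 = +1.
(a,b)_13: α=-2, u≡10; β=-2, v≡7 (mod 13); (10|13)=+1, (7|13)=-1; sign (−1)^0·+1^-2·-1^-2 = +1.
Ram(-510, -7854) = {3, 11, 17, ∞}; no ℚ_3-point on the conic.

[3, 11, 17, inf]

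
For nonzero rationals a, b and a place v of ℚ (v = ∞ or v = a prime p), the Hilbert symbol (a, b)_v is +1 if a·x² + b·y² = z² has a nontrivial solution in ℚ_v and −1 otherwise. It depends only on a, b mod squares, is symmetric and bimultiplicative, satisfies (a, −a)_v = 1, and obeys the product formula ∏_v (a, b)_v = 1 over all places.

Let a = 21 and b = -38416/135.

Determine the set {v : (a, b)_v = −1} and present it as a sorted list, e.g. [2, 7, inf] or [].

(a, b) ≡ (21, -15) mod (ℚ^×)²; places V = {2, 3, 5, 7, ∞}.
(a,b)_5: α=0, u≡1; β=-1, v≡2 (mod 5); (1|5)=+1, (2|5)=-1; sign (−1)^0·+1^-1·-1^0 = +1.
(a,b)_∞: sgn(21)=+, sgn(-15)=−, so +1.
(a,b)_2: α=0, β=4; u≡5, v≡1 (mod 8); ε(u)ε(v)=0·0, αω(v)=0·0, βω(u)=4·1; sum ≡ 0  ⇒  +1.
(a,b)_7: α=1, u≡3; β=4, v≡6 (mod 7); (3|7)=-1, (6|7)=-1; sign (−1)^0·-1^4·-1^1 = -1.
(a,b)_3: α=1, u≡1; β=-3, v≡1 (mod 3); (1|3)=+1, (1|3)=+1; sign (−1)^1·+1^-3·+1^1 = -1.
(21, -15 / ℚ) ramifies at {3, 7}: a division algebra.

[3, 7]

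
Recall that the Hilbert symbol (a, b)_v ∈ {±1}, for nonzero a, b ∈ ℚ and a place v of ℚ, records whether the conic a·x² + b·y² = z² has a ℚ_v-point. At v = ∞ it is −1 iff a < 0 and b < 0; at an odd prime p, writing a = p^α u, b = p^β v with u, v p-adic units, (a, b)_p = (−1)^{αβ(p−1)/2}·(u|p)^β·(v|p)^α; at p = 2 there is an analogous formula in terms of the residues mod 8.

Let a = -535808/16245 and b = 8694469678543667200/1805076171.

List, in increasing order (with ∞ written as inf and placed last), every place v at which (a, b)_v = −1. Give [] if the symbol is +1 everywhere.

(a, b) ≡ (-10465, 133) mod (ℚ^×)²; places V = {2, 3, 5, 7, 13, 19, 23, ∞}.
(a,b)_∞: sgn(-10465)=−, sgn(133)=+, so +1.
(a,b)_5: α=-1, u≡3; β=2, v≡3 (mod 5); (3|5)=-1, (3|5)=-1; sign (−1)^0·-1^2·-1^-1 = -1.
(a,b)_23: α=1, u≡7; β=2, v≡6 (mod 23); (7|23)=-1, (6|23)=+1; sign (−1)^0·-1^2·+1^1 = +1.
(a,b)_2: α=8, β=26; u≡7, v≡5 (mod 8); ε(u)ε(v)=1·0, αω(v)=8·1, βω(u)=26·0; sum ≡ 0  ⇒  +1.
(a,b)_13: α=1, u≡9; β=4, v≡1 (mod 13); (9|13)=+1, (1|13)=+1; sign (−1)^0·+1^4·+1^1 = +1.
(a,b)_3: α=-2, u≡2; β=-6, v≡1 (mod 3); (2|3)=-1, (1|3)=+1; sign (−1)^0·-1^-6·+1^-2 = +1.
(a,b)_7: α=1, u≡3; β=3, v≡5 (mod 7); (3|7)=-1, (5|7)=-1; sign (−1)^1·-1^3·-1^1 = -1.
(a,b)_19: α=-2, u≡7; β=-5, v≡16 (mod 19); (7|19)=+1, (16|19)=+1; sign (−1)^0·+1^-5·+1^-2 = +1.
|Ram(-10465, 133)| = 2, even; anisotropic at {5, 7}.

[5, 7]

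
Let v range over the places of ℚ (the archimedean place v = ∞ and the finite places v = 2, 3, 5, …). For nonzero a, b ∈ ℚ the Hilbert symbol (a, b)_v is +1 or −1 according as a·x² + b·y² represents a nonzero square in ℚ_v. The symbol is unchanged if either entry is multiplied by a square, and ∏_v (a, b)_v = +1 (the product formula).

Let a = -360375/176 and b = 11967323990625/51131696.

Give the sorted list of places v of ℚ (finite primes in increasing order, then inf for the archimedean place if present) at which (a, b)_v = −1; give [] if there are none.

(a, b) ≡ (-165, 5115) mod (ℚ^×)²; places V = {2, 3, 5, 7, 11, 23, 31, ∞}.
(a,b)_∞: sgn(-165)=−, sgn(5115)=+, so +1.
(a,b)_7: α=0, u≡6; β=-4, v≡5 (mod 7); (6|7)=-1, (5|7)=-1; sign (−1)^0·-1^-4·-1^0 = +1.
(a,b)_3: α=1, u≡2; β=5, v≡1 (mod 3); (2|3)=-1, (1|3)=+1; sign (−1)^1·-1^5·+1^1 = +1.
(a,b)_23: α=0, u≡10; β=2, v≡13 (mod 23); (10|23)=-1, (13|23)=+1; sign (−1)^0·-1^2·+1^0 = +1.
(a,b)_5: α=3, u≡2; β=5, v≡2 (mod 5); (2|5)=-1, (2|5)=-1; sign (−1)^0·-1^5·-1^3 = +1.
(a,b)_11: α=-1, u≡8; β=-3, v≡9 (mod 11); (8|11)=-1, (9|11)=+1; sign (−1)^1·-1^-3·+1^-1 = +1.
(a,b)_2: α=-4, β=-4; u≡3, v≡3 (mod 8); ε(u)ε(v)=1·1, αω(v)=-4·1, βω(u)=-4·1; sum ≡ 1  ⇒  -1.
(a,b)_31: α=2, u≡22; β=3, v≡9 (mod 31); (22|31)=-1, (9|31)=+1; sign (−1)^0·-1^3·+1^2 = -1.
|Ram(-165, 5115)| = 2, even; anisotropic at {2, 31}.

[2, 31]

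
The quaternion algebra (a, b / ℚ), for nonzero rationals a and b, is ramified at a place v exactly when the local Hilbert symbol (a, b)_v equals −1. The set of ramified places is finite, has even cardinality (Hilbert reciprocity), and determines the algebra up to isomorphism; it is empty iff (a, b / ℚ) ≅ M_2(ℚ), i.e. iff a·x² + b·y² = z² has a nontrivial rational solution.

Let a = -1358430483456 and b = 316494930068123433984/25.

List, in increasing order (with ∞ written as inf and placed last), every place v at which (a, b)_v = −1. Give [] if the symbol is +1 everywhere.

Mod squares: a ≡ -153381, b ≡ 31. Check v ∈ {∞, 2, 3, 5, 7, 29, 31, 41, 43}.
v=29: a=29^1·(≡3), b=29^2·(≡11) mod 29; (3|29)=-1, (11|29)=-1; (−1)^{1·2·14}·(-1)^2·(-1)^1 = -1.
v=41: a=41^1·(≡21), b=41^2·(≡16) mod 41; (21|41)=+1, (16|41)=+1; (−1)^{1·2·20}·(+1)^2·(+1)^1 = +1.
v=2: v_2(a)=10, v_2(b)=10; units ≡ 3, 7 (mod 8); ε·ε+αω+βω = 1·1+10·0+10·1 ≡ 1  ⇒  (a,b)_2 = -1.
v=3: a=3^3·(≡2), b=3^4·(≡1) mod 3; (2|3)=-1, (1|3)=+1; (−1)^{3·4·1}·(-1)^4·(+1)^3 = +1.
v=31: a=31^2·(≡1), b=31^3·(≡10) mod 31; (1|31)=+1, (10|31)=+1; (−1)^{2·3·15}·(+1)^3·(+1)^2 = +1.
v=7: a=7^0·(≡3), b=7^2·(≡5) mod 7; (3|7)=-1, (5|7)=-1; (−1)^{0·2·3}·(-1)^2·(-1)^0 = +1.
v=5: a=5^0·(≡4), b=5^-2·(≡4) mod 5; (4|5)=+1, (4|5)=+1; (−1)^{0·-2·2}·(+1)^-2·(+1)^0 = +1.
v=43: a=43^1·(≡33), b=43^2·(≡6) mod 43; (33|43)=-1, (6|43)=+1; (−1)^{1·2·21}·(-1)^2·(+1)^1 = +1.
v=∞: -153381 < 0 and 31 > 0  ⇒  (a,b)_∞ = +1.
|Ram(-153381, 31)| = 2, even; anisotropic at {2, 29}.

[2, 29]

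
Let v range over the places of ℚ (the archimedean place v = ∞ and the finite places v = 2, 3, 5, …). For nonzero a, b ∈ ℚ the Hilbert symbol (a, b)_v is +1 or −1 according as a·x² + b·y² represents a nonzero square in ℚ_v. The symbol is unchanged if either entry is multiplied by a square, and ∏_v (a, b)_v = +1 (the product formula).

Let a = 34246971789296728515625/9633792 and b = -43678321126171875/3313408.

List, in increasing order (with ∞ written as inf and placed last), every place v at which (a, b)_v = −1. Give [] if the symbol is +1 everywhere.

(a, b) ≡ (40755, -1309) mod (ℚ^×)²; places V = {2, 3, 5, 7, 11, 13, 17, 19, 43, ∞}.
(a,b)_5: α=11, u≡1; β=8, v≡4 (mod 5); (1|5)=+1, (4|5)=+1; sign (−1)^0·+1^8·+1^11 = +1.
(a,b)_13: α=3, u≡8; β=2, v≡9 (mod 13); (8|13)=-1, (9|13)=+1; sign (−1)^0·-1^2·+1^3 = +1.
(a,b)_43: α=0, u≡5; β=-2, v≡21 (mod 43); (5|43)=-1, (21|43)=+1; sign (−1)^0·-1^-2·+1^0 = +1.
(a,b)_11: α=5, u≡9; β=3, v≡2 (mod 11); (9|11)=+1, (2|11)=-1; sign (−1)^1·+1^3·-1^5 = +1.
(a,b)_17: α=2, u≡14; β=1, v≡2 (mod 17); (14|17)=-1, (2|17)=+1; sign (−1)^0·-1^1·+1^2 = -1.
(a,b)_2: α=-16, β=-8; u≡3, v≡3 (mod 8); ε(u)ε(v)=1·1, αω(v)=-16·1, βω(u)=-8·1; sum ≡ 1  ⇒  -1.
(a,b)_7: α=-2, u≡2; β=-1, v≡1 (mod 7); (2|7)=+1, (1|7)=+1; sign (−1)^0·+1^-1·+1^-2 = +1.
(a,b)_19: α=3, u≡6; β=2, v≡2 (mod 19); (6|19)=+1, (2|19)=-1; sign (−1)^0·+1^2·-1^3 = -1.
(a,b)_∞: sgn(40755)=+, sgn(-1309)=−, so +1.
(a,b)_3: α=-1, u≡1; β=4, v≡2 (mod 3); (1|3)=+1, (2|3)=-1; sign (−1)^0·+1^4·-1^-1 = -1.
|Ram(40755, -1309)| = 4, even; anisotropic at {2, 3, 17, 19}.

[2, 3, 17, 19]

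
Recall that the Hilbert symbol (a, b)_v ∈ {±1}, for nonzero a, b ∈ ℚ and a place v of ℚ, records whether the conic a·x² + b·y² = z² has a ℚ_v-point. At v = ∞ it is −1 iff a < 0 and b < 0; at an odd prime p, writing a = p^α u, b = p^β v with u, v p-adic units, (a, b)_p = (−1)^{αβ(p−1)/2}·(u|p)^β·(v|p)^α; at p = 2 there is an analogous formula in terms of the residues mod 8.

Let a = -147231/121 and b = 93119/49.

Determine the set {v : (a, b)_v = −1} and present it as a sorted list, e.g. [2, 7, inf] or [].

[3, 7, 19, 29]

(a, b) ≡ (-16359, 551) mod (ℚ^×)²; places V = {2, 3, 7, 11, 13, 19, 29, 41, ∞}.
(a,b)_11: α=-2, u≡4; β=0, v≡3 (mod 11); (4|11)=+1, (3|11)=+1; sign (−1)^0·+1^0·+1^-2 = +1.
(a,b)_2: α=0, β=0; u≡1, v≡7 (mod 8); ε(u)ε(v)=0·1, αω(v)=0·0, βω(u)=0·0; sum ≡ 0  ⇒  +1.
(a,b)_∞: sgn(-16359)=−, sgn(551)=+, so +1.
(a,b)_7: α=1, u≡1; β=-2, v≡5 (mod 7); (1|7)=+1, (5|7)=-1; sign (−1)^0·+1^-2·-1^1 = -1.
(a,b)_29: α=0, u≡12; β=1, v≡17 (mod 29); (12|29)=-1, (17|29)=-1; sign (−1)^0·-1^1·-1^0 = -1.
(a,b)_41: α=1, u≡12; β=0, v≡1 (mod 41); (12|41)=-1, (1|41)=+1; sign (−1)^0·-1^0·+1^1 = +1.
(a,b)_13: α=0, u≡5; β=2, v≡7 (mod 13); (5|13)=-1, (7|13)=-1; sign (−1)^0·-1^2·-1^0 = +1.
(a,b)_3: α=3, u≡1; β=0, v≡2 (mod 3); (1|3)=+1, (2|3)=-1; sign (−1)^0·+1^0·-1^3 = -1.
(a,b)_19: α=1, u≡14; β=1, v≡12 (mod 19); (14|19)=-1, (12|19)=-1; sign (−1)^1·-1^1·-1^1 = -1.
|Ram(-16359, 551)| = 4, even; anisotropic at {3, 7, 19, 29}.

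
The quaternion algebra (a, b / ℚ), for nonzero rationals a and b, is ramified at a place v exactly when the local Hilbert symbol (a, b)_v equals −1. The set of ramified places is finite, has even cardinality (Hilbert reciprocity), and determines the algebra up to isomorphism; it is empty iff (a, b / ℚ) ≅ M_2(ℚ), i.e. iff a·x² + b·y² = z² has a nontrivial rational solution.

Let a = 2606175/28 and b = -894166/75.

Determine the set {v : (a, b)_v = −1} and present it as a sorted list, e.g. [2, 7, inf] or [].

[3, 11]

(a, b) ≡ (1001, -9282) mod (ℚ^×)²; places V = {2, 3, 5, 7, 11, 13, 17, ∞}.
(a,b)_3: α=6, u≡2; β=-1, v≡2 (mod 3); (2|3)=-1, (2|3)=-1; sign (−1)^0·-1^-1·-1^6 = -1.
(a,b)_∞: sgn(1001)=+, sgn(-9282)=−, so +1.
(a,b)_17: α=0, u≡13; β=3, v≡8 (mod 17); (13|17)=+1, (8|17)=+1; sign (−1)^0·+1^3·+1^0 = +1.
(a,b)_13: α=1, u≡1; β=1, v≡4 (mod 13); (1|13)=+1, (4|13)=+1; sign (−1)^0·+1^1·+1^1 = +1.
(a,b)_7: α=-1, u≡3; β=1, v≡1 (mod 7); (3|7)=-1, (1|7)=+1; sign (−1)^1·-1^1·+1^-1 = +1.
(a,b)_11: α=1, u≡3; β=0, v≡10 (mod 11); (3|11)=+1, (10|11)=-1; sign (−1)^0·+1^0·-1^1 = -1.
(a,b)_5: α=2, u≡4; β=-2, v≡3 (mod 5); (4|5)=+1, (3|5)=-1; sign (−1)^0·+1^-2·-1^2 = +1.
(a,b)_2: α=-2, β=1; u≡1, v≡7 (mod 8); ε(u)ε(v)=0·1, αω(v)=-2·0, βω(u)=1·0; sum ≡ 0  ⇒  +1.
|Ram(1001, -9282)| = 2, even; anisotropic at {3, 11}.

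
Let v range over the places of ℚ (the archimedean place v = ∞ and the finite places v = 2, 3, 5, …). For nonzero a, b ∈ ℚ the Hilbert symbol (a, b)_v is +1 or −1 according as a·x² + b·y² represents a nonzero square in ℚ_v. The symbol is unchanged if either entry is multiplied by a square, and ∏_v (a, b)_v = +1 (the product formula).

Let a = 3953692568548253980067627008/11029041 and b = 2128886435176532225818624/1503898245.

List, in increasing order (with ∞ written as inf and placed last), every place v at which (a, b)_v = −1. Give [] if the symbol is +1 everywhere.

[5, 11, 13, 17]

(a, b) ≡ (128557, 534905) mod (ℚ^×)²; places V = {2, 3, 5, 7, 11, 13, 17, 29, 31, 37, 41, 47, ∞}.
(a,b)_31: α=1, u≡13; β=1, v≡14 (mod 31); (13|31)=-1, (14|31)=+1; sign (−1)^1·-1^1·+1^1 = +1.
(a,b)_37: α=2, u≡20; β=0, v≡30 (mod 37); (20|37)=-1, (30|37)=+1; sign (−1)^0·-1^0·+1^2 = +1.
(a,b)_47: α=0, u≡3; β=-2, v≡10 (mod 47); (3|47)=+1, (10|47)=-1; sign (−1)^0·+1^-2·-1^0 = +1.
(a,b)_2: α=28, β=36; u≡5, v≡1 (mod 8); ε(u)ε(v)=0·0, αω(v)=28·0, βω(u)=36·1; sum ≡ 0  ⇒  +1.
(a,b)_∞: sgn(128557)=+, sgn(534905)=+, so +1.
(a,b)_17: α=4, u≡14; β=3, v≡2 (mod 17); (14|17)=-1, (2|17)=+1; sign (−1)^0·-1^3·+1^4 = -1.
(a,b)_29: α=1, u≡5; β=1, v≡16 (mod 29); (5|29)=+1, (16|29)=+1; sign (−1)^0·+1^1·+1^1 = +1.
(a,b)_7: α=2, u≡1; β=3, v≡5 (mod 7); (1|7)=+1, (5|7)=-1; sign (−1)^0·+1^3·-1^2 = +1.
(a,b)_11: α=3, u≡3; β=2, v≡2 (mod 11); (3|11)=+1, (2|11)=-1; sign (−1)^0·+1^2·-1^3 = -1.
(a,b)_3: α=-8, u≡1; β=-4, v≡2 (mod 3); (1|3)=+1, (2|3)=-1; sign (−1)^0·+1^-4·-1^-8 = +1.
(a,b)_5: α=0, u≡3; β=-1, v≡1 (mod 5); (3|5)=-1, (1|5)=+1; sign (−1)^0·-1^-1·+1^0 = -1.
(a,b)_13: α=3, u≡1; β=2, v≡5 (mod 13); (1|13)=+1, (5|13)=-1; sign (−1)^0·+1^2·-1^3 = -1.
(a,b)_41: α=-2, u≡34; β=-2, v≡28 (mod 41); (34|41)=-1, (28|41)=-1; sign (−1)^0·-1^-2·-1^-2 = +1.
|Ram(128557, 534905)| = 4, even; anisotropic at {5, 11, 13, 17}.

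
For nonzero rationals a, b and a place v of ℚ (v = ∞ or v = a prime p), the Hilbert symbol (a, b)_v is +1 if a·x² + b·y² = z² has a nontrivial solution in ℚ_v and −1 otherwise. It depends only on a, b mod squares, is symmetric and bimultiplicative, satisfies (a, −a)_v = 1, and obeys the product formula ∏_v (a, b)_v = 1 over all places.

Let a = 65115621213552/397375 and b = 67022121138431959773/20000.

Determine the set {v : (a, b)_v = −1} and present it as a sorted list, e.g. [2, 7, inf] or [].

[7, 11]

(a, b) ≡ (385, 266) mod (ℚ^×)²; places V = {2, 3, 5, 7, 11, 13, 17, 19, ∞}.
(a,b)_2: α=4, β=-5; u≡1, v≡5 (mod 8); ε(u)ε(v)=0·0, αω(v)=4·1, βω(u)=-5·0; sum ≡ 0  ⇒  +1.
(a,b)_∞: sgn(385)=+, sgn(266)=+, so +1.
(a,b)_11: α=-1, u≡8; β=0, v≡10 (mod 11); (8|11)=-1, (10|11)=-1; sign (−1)^0·-1^0·-1^-1 = -1.
(a,b)_7: α=7, u≡3; β=11, v≡5 (mod 7); (3|7)=-1, (5|7)=-1; sign (−1)^1·-1^11·-1^7 = -1.
(a,b)_19: α=2, u≡17; β=5, v≡13 (mod 19); (17|19)=+1, (13|19)=-1; sign (−1)^0·+1^5·-1^2 = +1.
(a,b)_13: α=2, u≡5; β=2, v≡2 (mod 13); (5|13)=-1, (2|13)=-1; sign (−1)^0·-1^2·-1^2 = +1.
(a,b)_5: α=-3, u≡3; β=-4, v≡4 (mod 5); (3|5)=-1, (4|5)=+1; sign (−1)^0·-1^-4·+1^-3 = +1.
(a,b)_17: α=-2, u≡11; β=0, v≡3 (mod 17); (11|17)=-1, (3|17)=-1; sign (−1)^0·-1^0·-1^-2 = +1.
(a,b)_3: α=4, u≡1; β=4, v≡2 (mod 3); (1|3)=+1, (2|3)=-1; sign (−1)^0·+1^4·-1^4 = +1.
|Ram(385, 266)| = 2, even; anisotropic at {7, 11}.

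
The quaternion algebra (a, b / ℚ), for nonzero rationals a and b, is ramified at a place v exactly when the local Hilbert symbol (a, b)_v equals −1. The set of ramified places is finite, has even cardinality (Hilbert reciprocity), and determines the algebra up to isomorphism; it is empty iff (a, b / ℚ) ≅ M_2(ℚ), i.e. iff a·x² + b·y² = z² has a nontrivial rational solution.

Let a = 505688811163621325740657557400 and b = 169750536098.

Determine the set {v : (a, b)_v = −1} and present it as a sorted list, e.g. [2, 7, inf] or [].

(a, b) ≡ (14326, 1004441042) mod (ℚ^×)²; places V = {2, 5, 7, 11, 13, 19, 29, 41, 43, 47, ∞}.
(a,b)_7: α=2, u≡4; β=0, v≡3 (mod 7); (4|7)=+1, (3|7)=-1; sign (−1)^0·+1^0·-1^2 = +1.
(a,b)_2: α=3, β=1; u≡3, v≡1 (mod 8); ε(u)ε(v)=1·0, αω(v)=3·0, βω(u)=1·1; sum ≡ 1  ⇒  -1.
(a,b)_41: α=2, u≡30; β=1, v≡21 (mod 41); (30|41)=-1, (21|41)=+1; sign (−1)^0·-1^1·+1^2 = -1.
(a,b)_29: α=3, u≡23; β=1, v≡13 (mod 29); (23|29)=+1, (13|29)=+1; sign (−1)^0·+1^1·+1^3 = +1.
(a,b)_11: α=2, u≡4; β=1, v≡6 (mod 11); (4|11)=+1, (6|11)=-1; sign (−1)^0·+1^1·-1^2 = +1.
(a,b)_13: α=5, u≡1; β=2, v≡7 (mod 13); (1|13)=+1, (7|13)=-1; sign (−1)^0·+1^2·-1^5 = -1.
(a,b)_19: α=3, u≡13; β=1, v≡13 (mod 19); (13|19)=-1, (13|19)=-1; sign (−1)^1·-1^1·-1^3 = -1.
(a,b)_5: α=2, u≡1; β=0, v≡3 (mod 5); (1|5)=+1, (3|5)=-1; sign (−1)^0·+1^0·-1^2 = +1.
(a,b)_43: α=2, u≡37; β=1, v≡33 (mod 43); (37|43)=-1, (33|43)=-1; sign (−1)^0·-1^1·-1^2 = -1.
(a,b)_47: α=2, u≡22; β=1, v≡38 (mod 47); (22|47)=-1, (38|47)=-1; sign (−1)^0·-1^1·-1^2 = -1.
(a,b)_∞: sgn(14326)=+, sgn(1004441042)=+, so +1.
(14326, 1004441042 / ℚ) ramifies at {2, 13, 19, 41, 43, 47}: a division algebra.

[2, 13, 19, 41, 43, 47]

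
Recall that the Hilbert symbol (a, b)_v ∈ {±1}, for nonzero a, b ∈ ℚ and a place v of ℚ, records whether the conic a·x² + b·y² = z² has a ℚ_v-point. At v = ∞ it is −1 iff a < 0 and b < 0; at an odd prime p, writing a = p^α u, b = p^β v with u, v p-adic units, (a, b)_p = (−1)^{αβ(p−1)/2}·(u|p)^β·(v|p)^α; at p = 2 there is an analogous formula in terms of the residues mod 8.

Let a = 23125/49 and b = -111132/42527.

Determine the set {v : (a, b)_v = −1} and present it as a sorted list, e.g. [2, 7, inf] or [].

[23, 37]

(a, b) ≡ (37, -161) mod (ℚ^×)²; places V = {2, 3, 5, 7, 23, 37, 43, ∞}.
(a,b)_5: α=4, u≡3; β=0, v≡4 (mod 5); (3|5)=-1, (4|5)=+1; sign (−1)^0·-1^0·+1^4 = +1.
(a,b)_23: α=0, u≡11; β=-1, v≡3 (mod 23); (11|23)=-1, (3|23)=+1; sign (−1)^0·-1^-1·+1^0 = -1.
(a,b)_43: α=0, u≡20; β=-2, v≡1 (mod 43); (20|43)=-1, (1|43)=+1; sign (−1)^0·-1^-2·+1^0 = +1.
(a,b)_3: α=0, u≡1; β=4, v≡1 (mod 3); (1|3)=+1, (1|3)=+1; sign (−1)^0·+1^4·+1^0 = +1.
(a,b)_7: α=-2, u≡4; β=3, v≡6 (mod 7); (4|7)=+1, (6|7)=-1; sign (−1)^0·+1^3·-1^-2 = +1.
(a,b)_37: α=1, u≡12; β=0, v≡17 (mod 37); (12|37)=+1, (17|37)=-1; sign (−1)^0·+1^0·-1^1 = -1.
(a,b)_∞: sgn(37)=+, sgn(-161)=−, so +1.
(a,b)_2: α=0, β=2; u≡5, v≡7 (mod 8); ε(u)ε(v)=0·1, αω(v)=0·0, βω(u)=2·1; sum ≡ 0  ⇒  +1.
(37, -161 / ℚ) ramifies at {23, 37}: a division algebra.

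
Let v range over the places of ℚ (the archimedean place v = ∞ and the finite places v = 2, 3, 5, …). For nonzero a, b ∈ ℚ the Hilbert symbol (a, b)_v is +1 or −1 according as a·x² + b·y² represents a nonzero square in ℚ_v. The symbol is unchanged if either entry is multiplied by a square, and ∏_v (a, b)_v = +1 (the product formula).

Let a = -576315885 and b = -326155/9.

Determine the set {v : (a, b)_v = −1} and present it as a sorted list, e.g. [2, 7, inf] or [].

[3, 5, 19, 31, 43, inf]

Mod squares: a ≡ -576315885, b ≡ -326155. Check v ∈ {∞, 2, 3, 5, 19, 31, 37, 41, 43}.
v=43: a=43^1·(≡18), b=43^1·(≡22) mod 43; (18|43)=-1, (22|43)=-1; (−1)^{1·1·21}·(-1)^1·(-1)^1 = -1.
v=2: v_2(a)=0, v_2(b)=0; units ≡ 3, 5 (mod 8); ε·ε+αω+βω = 1·0+0·1+0·1 ≡ 0  ⇒  (a,b)_2 = +1.
v=37: a=37^1·(≡7), b=37^1·(≡36) mod 37; (7|37)=+1, (36|37)=+1; (−1)^{1·1·18}·(+1)^1·(+1)^1 = +1.
v=31: a=31^1·(≡20), b=31^0·(≡3) mod 31; (20|31)=+1, (3|31)=-1; (−1)^{1·0·15}·(+1)^0·(-1)^1 = -1.
v=19: a=19^1·(≡2), b=19^0·(≡2) mod 19; (2|19)=-1, (2|19)=-1; (−1)^{1·0·9}·(-1)^0·(-1)^1 = -1.
v=41: a=41^1·(≡37), b=41^1·(≡9) mod 41; (37|41)=+1, (9|41)=+1; (−1)^{1·1·20}·(+1)^1·(+1)^1 = +1.
v=3: a=3^1·(≡2), b=3^-2·(≡2) mod 3; (2|3)=-1, (2|3)=-1; (−1)^{1·-2·1}·(-1)^-2·(-1)^1 = -1.
v=5: a=5^1·(≡3), b=5^1·(≡1) mod 5; (3|5)=-1, (1|5)=+1; (−1)^{1·1·2}·(-1)^1·(+1)^1 = -1.
v=∞: -576315885 < 0 and -326155 < 0  ⇒  (a,b)_∞ = -1.
(-576315885, -326155 / ℚ) ramifies at {3, 5, 19, 31, 43, ∞}: a division algebra.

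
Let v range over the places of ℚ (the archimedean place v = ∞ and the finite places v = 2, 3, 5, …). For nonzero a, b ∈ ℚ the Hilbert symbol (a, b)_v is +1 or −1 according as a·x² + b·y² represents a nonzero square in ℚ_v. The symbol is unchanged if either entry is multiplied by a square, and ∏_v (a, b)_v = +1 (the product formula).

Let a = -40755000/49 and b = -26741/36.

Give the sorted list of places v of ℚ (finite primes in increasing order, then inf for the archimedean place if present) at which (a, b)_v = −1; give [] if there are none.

[2, 11, 13, inf]

(a, b) ≡ (-16302, -221) mod (ℚ^×)²; places V = {2, 3, 5, 7, 11, 13, 17, 19, ∞}.
(a,b)_19: α=1, u≡16; β=0, v≡4 (mod 19); (16|19)=+1, (4|19)=+1; sign (−1)^0·+1^0·+1^1 = +1.
(a,b)_7: α=-2, u≡1; β=0, v≡6 (mod 7); (1|7)=+1, (6|7)=-1; sign (−1)^0·+1^0·-1^-2 = +1.
(a,b)_5: α=4, u≡3; β=0, v≡4 (mod 5); (3|5)=-1, (4|5)=+1; sign (−1)^0·-1^0·+1^4 = +1.
(a,b)_17: α=0, u≡8; β=1, v≡4 (mod 17); (8|17)=+1, (4|17)=+1; sign (−1)^0·+1^1·+1^0 = +1.
(a,b)_2: α=3, β=-2; u≡1, v≡3 (mod 8); ε(u)ε(v)=0·1, αω(v)=3·1, βω(u)=-2·0; sum ≡ 1  ⇒  -1.
(a,b)_13: α=1, u≡8; β=1, v≡1 (mod 13); (8|13)=-1, (1|13)=+1; sign (−1)^0·-1^1·+1^1 = -1.
(a,b)_3: α=1, u≡2; β=-2, v≡1 (mod 3); (2|3)=-1, (1|3)=+1; sign (−1)^0·-1^-2·+1^1 = +1.
(a,b)_11: α=1, u≡4; β=2, v≡7 (mod 11); (4|11)=+1, (7|11)=-1; sign (−1)^0·+1^2·-1^1 = -1.
(a,b)_∞: sgn(-16302)=−, sgn(-221)=−, so -1.
(-16302, -221 / ℚ) ramifies at {2, 11, 13, ∞}: a division algebra.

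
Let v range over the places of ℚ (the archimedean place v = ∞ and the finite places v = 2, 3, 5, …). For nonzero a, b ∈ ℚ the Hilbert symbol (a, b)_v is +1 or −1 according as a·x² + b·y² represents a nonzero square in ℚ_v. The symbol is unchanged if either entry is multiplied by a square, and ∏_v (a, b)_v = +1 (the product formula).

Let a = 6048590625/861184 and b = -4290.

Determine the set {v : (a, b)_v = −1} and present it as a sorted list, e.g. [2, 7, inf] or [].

Mod squares: a ≡ 21945, b ≡ -4290. Check v ∈ {∞, 2, 3, 5, 7, 11, 13, 19, 29}.
v=13: a=13^0·(≡1), b=13^1·(≡8) mod 13; (1|13)=+1, (8|13)=-1; (−1)^{0·1·6}·(+1)^1·(-1)^0 = +1.
v=7: a=7^3·(≡5), b=7^0·(≡1) mod 7; (5|7)=-1, (1|7)=+1; (−1)^{3·0·3}·(-1)^0·(+1)^3 = +1.
v=3: a=3^3·(≡1), b=3^1·(≡1) mod 3; (1|3)=+1, (1|3)=+1; (−1)^{3·1·1}·(+1)^1·(+1)^3 = -1.
v=2: v_2(a)=-10, v_2(b)=1; units ≡ 1, 7 (mod 8); ε·ε+αω+βω = 0·1+-10·0+1·0 ≡ 0  ⇒  (a,b)_2 = +1.
v=∞: 21945 > 0 and -4290 < 0  ⇒  (a,b)_∞ = +1.
v=29: a=29^-2·(≡21), b=29^0·(≡2) mod 29; (21|29)=-1, (2|29)=-1; (−1)^{-2·0·14}·(-1)^0·(-1)^-2 = +1.
v=11: a=11^1·(≡5), b=11^1·(≡6) mod 11; (5|11)=+1, (6|11)=-1; (−1)^{1·1·5}·(+1)^1·(-1)^1 = +1.
v=19: a=19^1·(≡12), b=19^0·(≡4) mod 19; (12|19)=-1, (4|19)=+1; (−1)^{1·0·9}·(-1)^0·(+1)^1 = +1.
v=5: a=5^5·(≡1), b=5^1·(≡2) mod 5; (1|5)=+1, (2|5)=-1; (−1)^{5·1·2}·(+1)^1·(-1)^5 = -1.
(21945, -4290 / ℚ) ramifies at {3, 5}: a division algebra.

[3, 5]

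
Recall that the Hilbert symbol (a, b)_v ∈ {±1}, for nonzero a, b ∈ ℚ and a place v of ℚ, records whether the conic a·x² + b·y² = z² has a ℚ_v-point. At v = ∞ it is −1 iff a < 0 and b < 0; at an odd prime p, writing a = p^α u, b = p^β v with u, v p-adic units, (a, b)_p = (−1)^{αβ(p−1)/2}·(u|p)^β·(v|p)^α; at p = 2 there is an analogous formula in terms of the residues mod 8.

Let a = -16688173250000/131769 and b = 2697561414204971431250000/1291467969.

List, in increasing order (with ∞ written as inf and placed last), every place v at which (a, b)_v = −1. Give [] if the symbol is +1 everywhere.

[17, 29]

(a, b) ≡ (-79373, 29) mod (ℚ^×)²; places V = {2, 3, 5, 7, 11, 17, 23, 29, 53, ∞}.
(a,b)_5: α=6, u≡3; β=8, v≡1 (mod 5); (3|5)=-1, (1|5)=+1; sign (−1)^0·-1^8·+1^6 = +1.
(a,b)_29: α=3, u≡19; β=5, v≡9 (mod 29); (19|29)=-1, (9|29)=+1; sign (−1)^0·-1^5·+1^3 = -1.
(a,b)_7: α=1, u≡2; β=2, v≡2 (mod 7); (2|7)=+1, (2|7)=+1; sign (−1)^0·+1^2·+1^1 = +1.
(a,b)_11: α=-4, u≡5; β=-6, v≡7 (mod 11); (5|11)=+1, (7|11)=-1; sign (−1)^0·+1^-6·-1^-4 = +1.
(a,b)_53: α=0, u≡23; β=2, v≡52 (mod 53); (23|53)=-1, (52|53)=+1; sign (−1)^0·-1^2·+1^0 = +1.
(a,b)_23: α=1, u≡19; β=2, v≡2 (mod 23); (19|23)=-1, (2|23)=+1; sign (−1)^0·-1^2·+1^1 = +1.
(a,b)_2: α=4, β=4; u≡3, v≡5 (mod 8); ε(u)ε(v)=1·0, αω(v)=4·1, βω(u)=4·1; sum ≡ 0  ⇒  +1.
(a,b)_∞: sgn(-79373)=−, sgn(29)=+, so +1.
(a,b)_3: α=-2, u≡1; β=-6, v≡2 (mod 3); (1|3)=+1, (2|3)=-1; sign (−1)^0·+1^-6·-1^-2 = +1.
(a,b)_17: α=1, u≡3; β=2, v≡3 (mod 17); (3|17)=-1, (3|17)=-1; sign (−1)^0·-1^2·-1^1 = -1.
(-79373, 29 / ℚ) ramifies at {17, 29}: a division algebra.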